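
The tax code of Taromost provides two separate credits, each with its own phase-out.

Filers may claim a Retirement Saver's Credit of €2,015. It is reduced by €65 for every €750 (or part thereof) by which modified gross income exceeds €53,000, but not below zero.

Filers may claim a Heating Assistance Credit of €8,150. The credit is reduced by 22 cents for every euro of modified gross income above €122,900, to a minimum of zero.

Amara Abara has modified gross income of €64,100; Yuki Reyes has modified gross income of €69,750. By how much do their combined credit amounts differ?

Amara (€64,100): Retirement Saver's Credit: income exceeds €53,000 by €11,100, which is 15 full-or-partial €750 increments; reduction = 15 × €65 = €975, leaving €1,040. Heating Assistance Credit: €64,100 is at or below the €122,900 threshold, so the full €8,150 applies. total €1,040 + €8,150 = €9,190
Yuki (€69,750): Retirement Saver's Credit: income exceeds €53,000 by €16,750, which is 23 full-or-partial €750 increments; reduction = 23 × €65 = €1,495, leaving €520. Heating Assistance Credit: €69,750 is at or below the €122,900 threshold, so the full €8,150 applies. total €520 + €8,150 = €8,670
Difference: |€9,190 − €8,670| = €520.

€520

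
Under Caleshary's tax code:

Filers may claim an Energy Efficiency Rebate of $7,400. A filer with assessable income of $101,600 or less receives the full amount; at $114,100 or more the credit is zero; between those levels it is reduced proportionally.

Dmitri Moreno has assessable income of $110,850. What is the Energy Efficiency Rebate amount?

Energy Efficiency Rebate: $110,850 is $9,250 into a $12,500 phase-out range, leaving 3,250/12,500 of the credit: $7,400 × 3,250/12,500 = $1,924.

$1,924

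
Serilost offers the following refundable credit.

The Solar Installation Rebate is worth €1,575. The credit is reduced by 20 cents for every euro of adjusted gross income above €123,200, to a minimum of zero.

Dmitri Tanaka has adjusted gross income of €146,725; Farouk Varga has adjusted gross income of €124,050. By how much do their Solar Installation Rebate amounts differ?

€1,405

Dmitri (€146,725): Solar Installation Rebate: 20% of the €23,525 excess over €123,200 is €4,705 ≥ base, so the credit is €0.
Farouk (€124,050): Solar Installation Rebate: 20% of the €850 excess over €123,200 is €170; credit = €1,575 − €170 = €1,405.
Difference: |€0 − €1,405| = €1,405.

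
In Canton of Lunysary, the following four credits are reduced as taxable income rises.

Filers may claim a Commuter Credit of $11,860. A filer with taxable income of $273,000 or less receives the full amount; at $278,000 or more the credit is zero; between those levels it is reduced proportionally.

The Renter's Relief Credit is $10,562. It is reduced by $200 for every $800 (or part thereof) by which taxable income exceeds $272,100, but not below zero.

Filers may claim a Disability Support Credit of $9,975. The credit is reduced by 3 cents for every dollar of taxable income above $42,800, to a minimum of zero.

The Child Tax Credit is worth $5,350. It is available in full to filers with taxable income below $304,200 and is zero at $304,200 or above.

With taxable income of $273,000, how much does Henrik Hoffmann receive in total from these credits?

$30,441

Commuter Credit: $273,000 is at or below the $273,000 threshold, so the full $11,860 applies.
Renter's Relief Credit: income exceeds $272,100 by $900, which is 2 full-or-partial $800 increments; reduction = 2 × $200 = $400, leaving $10,162.
Disability Support Credit: 3% of the $230,200 excess over $42,800 is $6,906; credit = $9,975 − $6,906 = $3,069.
Child Tax Credit: $273,000 is below the $304,200 cutoff, so the full $5,350 applies.
Total: $11,860 + $10,162 + $3,069 + $5,350 = $30,441.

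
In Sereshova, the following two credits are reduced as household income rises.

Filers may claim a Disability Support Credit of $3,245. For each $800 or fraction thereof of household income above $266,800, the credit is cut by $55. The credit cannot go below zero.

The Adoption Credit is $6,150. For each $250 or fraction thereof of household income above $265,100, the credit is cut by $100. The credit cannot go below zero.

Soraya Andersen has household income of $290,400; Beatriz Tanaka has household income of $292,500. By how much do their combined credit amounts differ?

Soraya ($290,400): Disability Support Credit: income exceeds $266,800 by $23,600, which is 30 full-or-partial $800 increments; reduction = 30 × $55 = $1,650, leaving $1,595. Adoption Credit: income exceeds $265,100 by $25,300 → 102 increments × $100 = $10,200 ≥ base, so the credit is $0. total $1,595 + $0 = $1,595
Beatriz ($292,500): Disability Support Credit: income exceeds $266,800 by $25,700, which is 33 full-or-partial $800 increments; reduction = 33 × $55 = $1,815, leaving $1,430. Adoption Credit: income exceeds $265,100 by $27,400 → 110 increments × $100 = $11,000 ≥ base, so the credit is $0. total $1,430 + $0 = $1,430
Difference: |$1,595 − $1,430| = $165.

$165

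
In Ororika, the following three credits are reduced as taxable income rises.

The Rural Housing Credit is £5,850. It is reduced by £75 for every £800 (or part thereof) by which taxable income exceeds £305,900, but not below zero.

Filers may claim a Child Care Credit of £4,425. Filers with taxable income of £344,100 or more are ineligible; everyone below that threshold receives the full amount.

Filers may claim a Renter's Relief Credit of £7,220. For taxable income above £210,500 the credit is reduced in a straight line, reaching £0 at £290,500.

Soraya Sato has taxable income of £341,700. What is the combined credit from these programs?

Rural Housing Credit: income exceeds £305,900 by £35,800, which is 45 full-or-partial £800 increments; reduction = 45 × £75 = £3,375, leaving £2,475.
Child Care Credit: £341,700 is below the £344,100 cutoff, so the full £4,425 applies.
Renter's Relief Credit: £341,700 is at or above £290,500, so the credit is £0.
Total: £2,475 + £4,425 + £0 = £6,900.

£6,900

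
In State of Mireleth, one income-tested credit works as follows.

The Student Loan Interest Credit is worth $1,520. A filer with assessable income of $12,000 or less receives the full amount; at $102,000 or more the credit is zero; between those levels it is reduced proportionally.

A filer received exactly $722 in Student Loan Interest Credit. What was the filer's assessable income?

$722 is 722/1,520 of the full $1,520, so 798/1,520 of the $90,000 range has been used: income = $12,000 + $90,000 × 798/1,520 = $59,250.

$59,250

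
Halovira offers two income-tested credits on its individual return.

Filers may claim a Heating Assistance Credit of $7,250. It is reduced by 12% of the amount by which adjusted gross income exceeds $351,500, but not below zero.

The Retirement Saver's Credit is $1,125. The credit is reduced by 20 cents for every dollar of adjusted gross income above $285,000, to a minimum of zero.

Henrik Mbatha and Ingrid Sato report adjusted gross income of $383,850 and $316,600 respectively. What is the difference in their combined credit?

Henrik ($383,850): Heating Assistance Credit: 12% of the $32,350 excess over $351,500 is $3,882; credit = $7,250 − $3,882 = $3,368. Retirement Saver's Credit: 20% of the $98,850 excess over $285,000 is $19,770 ≥ base, so the credit is $0. total $3,368 + $0 = $3,368
Ingrid ($316,600): Heating Assistance Credit: $316,600 is at or below the $351,500 threshold, so the full $7,250 applies. Retirement Saver's Credit: 20% of the $31,600 excess over $285,000 is $6,320 ≥ base, so the credit is $0. total $7,250 + $0 = $7,250
Difference: |$3,368 − $7,250| = $3,882.

$3,882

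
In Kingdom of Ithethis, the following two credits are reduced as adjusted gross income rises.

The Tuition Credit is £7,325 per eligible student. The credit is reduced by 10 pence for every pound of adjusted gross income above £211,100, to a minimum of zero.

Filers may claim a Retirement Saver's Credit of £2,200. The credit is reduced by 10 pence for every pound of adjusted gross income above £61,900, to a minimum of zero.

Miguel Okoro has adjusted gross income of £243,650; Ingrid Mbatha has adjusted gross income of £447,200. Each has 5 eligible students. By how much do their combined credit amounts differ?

Miguel (£243,650): Tuition Credit: base = 5 × £7,325 = £36,625. 10% of the £32,550 excess over £211,100 is £3,255; credit = £36,625 − £3,255 = £33,370. Retirement Saver's Credit: 10% of the £181,750 excess over £61,900 is £18,175 ≥ base, so the credit is £0. total £33,370 + £0 = £33,370
Ingrid (£447,200): Tuition Credit: base = 5 × £7,325 = £36,625. 10% of the £236,100 excess over £211,100 is £23,610; credit = £36,625 − £23,610 = £13,015. Retirement Saver's Credit: 10% of the £385,300 excess over £61,900 is £38,530 ≥ base, so the credit is £0. total £13,015 + £0 = £13,015
Difference: |£33,370 − £13,015| = £20,355.

£20,355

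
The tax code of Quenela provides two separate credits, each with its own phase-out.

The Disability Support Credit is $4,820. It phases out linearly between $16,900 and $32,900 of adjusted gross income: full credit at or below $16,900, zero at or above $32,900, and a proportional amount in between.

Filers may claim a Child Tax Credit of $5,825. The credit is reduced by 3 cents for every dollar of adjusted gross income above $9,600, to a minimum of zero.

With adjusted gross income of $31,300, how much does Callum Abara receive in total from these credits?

Disability Support Credit: $31,300 is $14,400 into a $16,000 phase-out range, leaving 1,600/16,000 of the credit: $4,820 × 1,600/16,000 = $482.
Child Tax Credit: 3% of the $21,700 excess over $9,600 is $651; credit = $5,825 − $651 = $5,174.
Total: $482 + $5,174 = $5,656.

$5,656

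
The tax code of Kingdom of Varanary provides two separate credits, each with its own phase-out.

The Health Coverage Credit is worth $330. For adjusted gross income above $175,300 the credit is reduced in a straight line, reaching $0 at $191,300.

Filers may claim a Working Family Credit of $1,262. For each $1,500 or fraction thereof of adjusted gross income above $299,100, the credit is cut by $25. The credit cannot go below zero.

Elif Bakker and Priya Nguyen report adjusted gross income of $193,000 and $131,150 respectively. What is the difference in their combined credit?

Elif ($193,000): Health Coverage Credit: $193,000 is at or above $191,300, so the credit is $0. Working Family Credit: $193,000 is at or below the $299,100 threshold, so the full $1,262 applies. total $0 + $1,262 = $1,262
Priya ($131,150): Health Coverage Credit: $131,150 is at or below the $175,300 threshold, so the full $330 applies. Working Family Credit: $131,150 is at or below the $299,100 threshold, so the full $1,262 applies. total $330 + $1,262 = $1,592
Difference: |$1,262 − $1,592| = $330.

$330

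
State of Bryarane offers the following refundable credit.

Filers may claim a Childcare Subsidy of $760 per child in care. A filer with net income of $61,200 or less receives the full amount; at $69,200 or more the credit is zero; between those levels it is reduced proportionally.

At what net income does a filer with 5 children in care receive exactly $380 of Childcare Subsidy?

$68,400

Full credit = 5 × $760 = $3,800.
$380 is 380/3,800 of the full $3,800, so 3,420/3,800 of the $8,000 range has been used: income = $61,200 + $8,000 × 3,420/3,800 = $68,400.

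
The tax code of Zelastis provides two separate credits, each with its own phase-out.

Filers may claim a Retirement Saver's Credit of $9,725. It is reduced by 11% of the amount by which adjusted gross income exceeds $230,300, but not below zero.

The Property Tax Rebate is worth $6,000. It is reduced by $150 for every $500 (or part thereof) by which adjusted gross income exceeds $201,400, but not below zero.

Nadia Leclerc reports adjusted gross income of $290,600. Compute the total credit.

Retirement Saver's Credit: 11% of the $60,300 excess over $230,300 is $6,633; credit = $9,725 − $6,633 = $3,092.
Property Tax Rebate: income exceeds $201,400 by $89,200 → 179 increments × $150 = $26,850 ≥ base, so the credit is $0.
Total: $3,092 + $0 = $3,092.

$3,092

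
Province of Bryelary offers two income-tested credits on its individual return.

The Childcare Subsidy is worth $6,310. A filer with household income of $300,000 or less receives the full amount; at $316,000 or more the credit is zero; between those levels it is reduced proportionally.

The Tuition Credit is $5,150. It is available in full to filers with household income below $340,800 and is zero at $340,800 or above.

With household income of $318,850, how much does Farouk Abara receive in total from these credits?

Childcare Subsidy: $318,850 is at or above $316,000, so the credit is $0.
Tuition Credit: $318,850 is below the $340,800 cutoff, so the full $5,150 applies.
Total: $0 + $5,150 = $5,150.

$5,150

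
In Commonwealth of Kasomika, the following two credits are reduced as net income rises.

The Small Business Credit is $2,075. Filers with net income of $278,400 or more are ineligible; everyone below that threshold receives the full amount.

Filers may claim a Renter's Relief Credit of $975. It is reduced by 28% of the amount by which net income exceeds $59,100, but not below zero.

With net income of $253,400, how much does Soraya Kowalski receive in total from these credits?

$2,075

Small Business Credit: $253,400 is below the $278,400 cutoff, so the full $2,075 applies.
Renter's Relief Credit: 28% of the $194,300 excess over $59,100 is $54,404 ≥ base, so the credit is $0.
Total: $2,075 + $0 = $2,075.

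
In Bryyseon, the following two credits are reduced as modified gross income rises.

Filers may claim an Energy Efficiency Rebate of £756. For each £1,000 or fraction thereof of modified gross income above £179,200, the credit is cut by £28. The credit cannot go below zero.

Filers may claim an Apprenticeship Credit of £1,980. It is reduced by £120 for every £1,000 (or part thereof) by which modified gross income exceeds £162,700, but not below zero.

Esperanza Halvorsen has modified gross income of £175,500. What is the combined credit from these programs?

Energy Efficiency Rebate: £175,500 is at or below the £179,200 threshold, so the full £756 applies.
Apprenticeship Credit: income exceeds £162,700 by £12,800, which is 13 full-or-partial £1,000 increments; reduction = 13 × £120 = £1,560, leaving £420.
Total: £756 + £420 = £1,176.

£1,176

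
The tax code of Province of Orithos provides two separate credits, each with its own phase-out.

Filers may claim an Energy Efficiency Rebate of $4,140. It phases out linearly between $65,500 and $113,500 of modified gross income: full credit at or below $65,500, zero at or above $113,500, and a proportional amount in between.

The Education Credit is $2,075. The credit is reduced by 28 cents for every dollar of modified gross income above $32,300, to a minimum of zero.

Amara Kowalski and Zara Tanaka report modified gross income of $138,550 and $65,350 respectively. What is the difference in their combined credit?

$4,140

Amara ($138,550): Energy Efficiency Rebate: $138,550 is at or above $113,500, so the credit is $0. Education Credit: 28% of the $106,250 excess over $32,300 is $29,750 ≥ base, so the credit is $0. total $0 + $0 = $0
Zara ($65,350): Energy Efficiency Rebate: $65,350 is at or below the $65,500 threshold, so the full $4,140 applies. Education Credit: 28% of the $33,050 excess over $32,300 is $9,254 ≥ base, so the credit is $0. total $4,140 + $0 = $4,140
Difference: |$0 − $4,140| = $4,140.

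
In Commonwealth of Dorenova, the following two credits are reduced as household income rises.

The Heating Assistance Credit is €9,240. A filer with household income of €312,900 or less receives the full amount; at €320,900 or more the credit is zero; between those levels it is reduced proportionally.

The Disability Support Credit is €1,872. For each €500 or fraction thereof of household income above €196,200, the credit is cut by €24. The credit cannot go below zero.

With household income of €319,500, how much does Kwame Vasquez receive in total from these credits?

€1,617

Heating Assistance Credit: €319,500 is €6,600 into a €8,000 phase-out range, leaving 1,400/8,000 of the credit: €9,240 × 1,400/8,000 = €1,617.
Disability Support Credit: income exceeds €196,200 by €123,300 → 247 increments × €24 = €5,928 ≥ base, so the credit is €0.
Total: €1,617 + €0 = €1,617.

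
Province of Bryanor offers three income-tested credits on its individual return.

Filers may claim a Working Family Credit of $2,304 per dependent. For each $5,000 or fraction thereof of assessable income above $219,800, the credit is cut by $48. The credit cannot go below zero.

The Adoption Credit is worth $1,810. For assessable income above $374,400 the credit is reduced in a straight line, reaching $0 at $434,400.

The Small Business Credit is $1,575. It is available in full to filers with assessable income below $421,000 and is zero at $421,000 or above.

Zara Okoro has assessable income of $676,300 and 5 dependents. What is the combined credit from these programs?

Working Family Credit: base = 5 × $2,304 = $11,520. income exceeds $219,800 by $456,500, which is 92 full-or-partial $5,000 increments; reduction = 92 × $48 = $4,416, leaving $7,104.
Adoption Credit: $676,300 is at or above $434,400, so the credit is $0.
Small Business Credit: $676,300 meets or exceeds the $421,000 cutoff, so the credit is $0.
Total: $7,104 + $0 + $0 = $7,104.

$7,104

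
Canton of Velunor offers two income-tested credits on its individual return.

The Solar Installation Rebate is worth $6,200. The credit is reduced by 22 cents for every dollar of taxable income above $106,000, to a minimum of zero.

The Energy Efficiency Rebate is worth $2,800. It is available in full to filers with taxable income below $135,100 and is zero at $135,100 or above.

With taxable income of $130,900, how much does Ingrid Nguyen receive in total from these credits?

Solar Installation Rebate: 22% of the $24,900 excess over $106,000 is $5,478; credit = $6,200 − $5,478 = $722.
Energy Efficiency Rebate: $130,900 is below the $135,100 cutoff, so the full $2,800 applies.
Total: $722 + $2,800 = $3,522.

$3,522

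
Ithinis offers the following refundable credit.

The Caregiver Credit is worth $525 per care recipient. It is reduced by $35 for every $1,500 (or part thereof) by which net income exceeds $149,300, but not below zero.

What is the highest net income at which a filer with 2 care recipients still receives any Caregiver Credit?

Full credit = 2 × $525 = $1,050.
After 29 increments the reduction is 29 × $35 = $1,015, leaving $35; one more increment wipes it out. Increment 29 ends at excess 29 × $1,500 = $43,500, so the highest qualifying income is $149,300 + $43,500 = $192,800.

$192,800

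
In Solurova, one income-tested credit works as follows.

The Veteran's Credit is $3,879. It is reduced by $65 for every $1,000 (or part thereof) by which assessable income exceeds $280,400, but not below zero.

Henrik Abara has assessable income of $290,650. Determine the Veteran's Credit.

Veteran's Credit: income exceeds $280,400 by $10,250, which is 11 full-or-partial $1,000 increments; reduction = 11 × $65 = $715, leaving $3,164.

$3,164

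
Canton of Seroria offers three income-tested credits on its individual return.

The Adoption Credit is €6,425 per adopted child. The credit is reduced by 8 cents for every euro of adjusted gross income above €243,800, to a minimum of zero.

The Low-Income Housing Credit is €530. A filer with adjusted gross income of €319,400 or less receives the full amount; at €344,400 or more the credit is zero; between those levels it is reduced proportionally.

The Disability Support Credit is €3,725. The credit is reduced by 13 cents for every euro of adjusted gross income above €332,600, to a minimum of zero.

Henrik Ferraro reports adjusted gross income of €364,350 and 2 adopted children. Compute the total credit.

Adoption Credit: base = 2 × €6,425 = €12,850. 8% of the €120,550 excess over €243,800 is €9,644; credit = €12,850 − €9,644 = €3,206.
Low-Income Housing Credit: €364,350 is at or above €344,400, so the credit is €0.
Disability Support Credit: 13% of the €31,750 excess over €332,600 is €4,127.50 ≥ base, so the credit is €0.
Total: €3,206 + €0 + €0 = €3,206.

€3,206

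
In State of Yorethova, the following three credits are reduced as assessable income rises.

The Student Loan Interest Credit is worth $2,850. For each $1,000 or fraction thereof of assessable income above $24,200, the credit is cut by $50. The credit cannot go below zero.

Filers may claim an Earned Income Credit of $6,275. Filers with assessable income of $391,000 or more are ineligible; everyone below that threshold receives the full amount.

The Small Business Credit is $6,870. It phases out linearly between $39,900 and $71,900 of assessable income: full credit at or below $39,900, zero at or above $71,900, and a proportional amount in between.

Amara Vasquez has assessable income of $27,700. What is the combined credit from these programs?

Student Loan Interest Credit: income exceeds $24,200 by $3,500, which is 4 full-or-partial $1,000 increments; reduction = 4 × $50 = $200, leaving $2,650.
Earned Income Credit: $27,700 is below the $391,000 cutoff, so the full $6,275 applies.
Small Business Credit: $27,700 is at or below the $39,900 threshold, so the full $6,870 applies.
Total: $2,650 + $6,275 + $6,870 = $15,795.

$15,795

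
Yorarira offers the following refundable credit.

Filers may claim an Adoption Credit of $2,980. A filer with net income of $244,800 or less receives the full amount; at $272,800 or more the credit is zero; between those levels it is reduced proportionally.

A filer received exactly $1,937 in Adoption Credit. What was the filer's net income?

$254,600

$1,937 is 1,937/2,980 of the full $2,980, so 1,043/2,980 of the $28,000 range has been used: income = $244,800 + $28,000 × 1,043/2,980 = $254,600.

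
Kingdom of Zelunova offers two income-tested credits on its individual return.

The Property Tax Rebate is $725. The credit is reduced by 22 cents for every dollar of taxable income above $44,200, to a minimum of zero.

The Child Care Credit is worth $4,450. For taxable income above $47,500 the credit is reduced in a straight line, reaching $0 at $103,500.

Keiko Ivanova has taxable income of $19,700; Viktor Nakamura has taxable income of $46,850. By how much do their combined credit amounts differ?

$583

Keiko ($19,700): Property Tax Rebate: $19,700 is at or below the $44,200 threshold, so the full $725 applies. Child Care Credit: $19,700 is at or below the $47,500 threshold, so the full $4,450 applies. total $725 + $4,450 = $5,175
Viktor ($46,850): Property Tax Rebate: 22% of the $2,650 excess over $44,200 is $583; credit = $725 − $583 = $142. Child Care Credit: $46,850 is at or below the $47,500 threshold, so the full $4,450 applies. total $142 + $4,450 = $4,592
Difference: |$5,175 − $4,592| = $583.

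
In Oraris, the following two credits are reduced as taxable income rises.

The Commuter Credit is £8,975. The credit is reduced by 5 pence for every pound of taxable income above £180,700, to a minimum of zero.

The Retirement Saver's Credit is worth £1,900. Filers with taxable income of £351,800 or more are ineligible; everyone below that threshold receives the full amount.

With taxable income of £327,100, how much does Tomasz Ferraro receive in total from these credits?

£3,555

Commuter Credit: 5% of the £146,400 excess over £180,700 is £7,320; credit = £8,975 − £7,320 = £1,655.
Retirement Saver's Credit: £327,100 is below the £351,800 cutoff, so the full £1,900 applies.
Total: £1,655 + £1,900 = £3,555.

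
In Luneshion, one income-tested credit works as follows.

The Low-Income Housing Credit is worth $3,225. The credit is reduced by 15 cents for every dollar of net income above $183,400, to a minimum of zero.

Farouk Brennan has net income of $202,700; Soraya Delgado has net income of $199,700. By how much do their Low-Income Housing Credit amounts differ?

Farouk ($202,700): Low-Income Housing Credit: 15% of the $19,300 excess over $183,400 is $2,895; credit = $3,225 − $2,895 = $330.
Soraya ($199,700): Low-Income Housing Credit: 15% of the $16,300 excess over $183,400 is $2,445; credit = $3,225 − $2,445 = $780.
Difference: |$330 − $780| = $450.

$450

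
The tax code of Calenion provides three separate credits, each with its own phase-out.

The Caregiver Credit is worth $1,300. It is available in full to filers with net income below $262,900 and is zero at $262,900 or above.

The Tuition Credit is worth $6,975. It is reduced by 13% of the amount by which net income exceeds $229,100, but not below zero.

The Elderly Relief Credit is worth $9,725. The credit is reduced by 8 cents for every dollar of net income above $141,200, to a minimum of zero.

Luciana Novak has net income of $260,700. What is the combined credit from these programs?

$4,332

Caregiver Credit: $260,700 is below the $262,900 cutoff, so the full $1,300 applies.
Tuition Credit: 13% of the $31,600 excess over $229,100 is $4,108; credit = $6,975 − $4,108 = $2,867.
Elderly Relief Credit: 8% of the $119,500 excess over $141,200 is $9,560; credit = $9,725 − $9,560 = $165.
Total: $1,300 + $2,867 + $165 = $4,332.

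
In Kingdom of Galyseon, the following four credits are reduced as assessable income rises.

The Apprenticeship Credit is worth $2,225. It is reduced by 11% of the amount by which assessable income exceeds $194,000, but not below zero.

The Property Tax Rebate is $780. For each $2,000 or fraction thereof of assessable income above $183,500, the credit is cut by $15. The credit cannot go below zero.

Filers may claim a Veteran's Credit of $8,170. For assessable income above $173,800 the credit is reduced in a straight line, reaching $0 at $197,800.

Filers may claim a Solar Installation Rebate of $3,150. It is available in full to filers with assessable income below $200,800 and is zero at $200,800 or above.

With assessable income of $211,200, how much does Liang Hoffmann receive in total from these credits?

Apprenticeship Credit: 11% of the $17,200 excess over $194,000 is $1,892; credit = $2,225 − $1,892 = $333.
Property Tax Rebate: income exceeds $183,500 by $27,700, which is 14 full-or-partial $2,000 increments; reduction = 14 × $15 = $210, leaving $570.
Veteran's Credit: $211,200 is at or above $197,800, so the credit is $0.
Solar Installation Rebate: $211,200 meets or exceeds the $200,800 cutoff, so the credit is $0.
Total: $333 + $570 + $0 + $0 = $903.

$903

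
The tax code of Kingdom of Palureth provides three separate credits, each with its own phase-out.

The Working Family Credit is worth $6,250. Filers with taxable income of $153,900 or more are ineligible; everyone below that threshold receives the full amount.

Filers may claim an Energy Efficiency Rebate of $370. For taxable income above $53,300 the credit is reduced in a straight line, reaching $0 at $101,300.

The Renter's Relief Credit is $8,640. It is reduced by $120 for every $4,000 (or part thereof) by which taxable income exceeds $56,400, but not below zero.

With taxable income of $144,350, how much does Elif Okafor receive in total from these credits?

$12,250

Working Family Credit: $144,350 is below the $153,900 cutoff, so the full $6,250 applies.
Energy Efficiency Rebate: $144,350 is at or above $101,300, so the credit is $0.
Renter's Relief Credit: income exceeds $56,400 by $87,950, which is 22 full-or-partial $4,000 increments; reduction = 22 × $120 = $2,640, leaving $6,000.
Total: $6,250 + $0 + $6,000 = $12,250.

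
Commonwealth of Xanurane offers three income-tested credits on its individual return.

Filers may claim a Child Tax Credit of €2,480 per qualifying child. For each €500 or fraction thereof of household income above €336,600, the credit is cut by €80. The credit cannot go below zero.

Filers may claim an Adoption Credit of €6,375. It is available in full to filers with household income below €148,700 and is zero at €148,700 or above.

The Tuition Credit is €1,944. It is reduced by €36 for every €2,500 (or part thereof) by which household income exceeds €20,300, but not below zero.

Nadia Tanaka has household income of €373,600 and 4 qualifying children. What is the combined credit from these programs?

Child Tax Credit: base = 4 × €2,480 = €9,920. income exceeds €336,600 by €37,000, which is 74 full-or-partial €500 increments; reduction = 74 × €80 = €5,920, leaving €4,000.
Adoption Credit: €373,600 meets or exceeds the €148,700 cutoff, so the credit is €0.
Tuition Credit: income exceeds €20,300 by €353,300 → 142 increments × €36 = €5,112 ≥ base, so the credit is €0.
Total: €4,000 + €0 + €0 = €4,000.

€4,000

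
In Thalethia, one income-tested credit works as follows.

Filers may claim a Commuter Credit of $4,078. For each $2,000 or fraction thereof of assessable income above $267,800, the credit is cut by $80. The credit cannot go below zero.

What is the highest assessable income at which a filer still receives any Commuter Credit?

$367,800

After 50 increments the reduction is 50 × $80 = $4,000, leaving $78; one more increment wipes it out. Increment 50 ends at excess 50 × $2,000 = $100,000, so the highest qualifying income is $267,800 + $100,000 = $367,800.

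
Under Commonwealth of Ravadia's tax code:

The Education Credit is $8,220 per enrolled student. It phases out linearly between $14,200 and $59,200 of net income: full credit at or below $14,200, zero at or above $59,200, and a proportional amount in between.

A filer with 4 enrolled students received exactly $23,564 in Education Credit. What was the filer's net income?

Full credit = 4 × $8,220 = $32,880.
$23,564 is 23,564/32,880 of the full $32,880, so 9,316/32,880 of the $45,000 range has been used: income = $14,200 + $45,000 × 9,316/32,880 = $26,950.

$26,950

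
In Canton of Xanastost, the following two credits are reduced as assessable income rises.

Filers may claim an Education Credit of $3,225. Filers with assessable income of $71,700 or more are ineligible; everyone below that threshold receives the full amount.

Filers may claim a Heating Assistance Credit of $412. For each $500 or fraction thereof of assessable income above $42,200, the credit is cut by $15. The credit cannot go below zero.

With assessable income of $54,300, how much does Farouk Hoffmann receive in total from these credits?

$3,262

Education Credit: $54,300 is below the $71,700 cutoff, so the full $3,225 applies.
Heating Assistance Credit: income exceeds $42,200 by $12,100, which is 25 full-or-partial $500 increments; reduction = 25 × $15 = $375, leaving $37.
Total: $3,225 + $37 = $3,262.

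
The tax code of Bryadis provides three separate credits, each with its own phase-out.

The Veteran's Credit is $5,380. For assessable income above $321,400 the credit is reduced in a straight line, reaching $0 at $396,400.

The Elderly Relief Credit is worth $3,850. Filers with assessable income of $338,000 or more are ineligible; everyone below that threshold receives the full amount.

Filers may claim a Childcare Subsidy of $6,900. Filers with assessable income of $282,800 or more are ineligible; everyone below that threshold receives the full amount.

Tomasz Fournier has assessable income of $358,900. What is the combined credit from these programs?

$2,690

Veteran's Credit: $358,900 is $37,500 into a $75,000 phase-out range, leaving 37,500/75,000 of the credit: $5,380 × 37,500/75,000 = $2,690.
Elderly Relief Credit: $358,900 meets or exceeds the $338,000 cutoff, so the credit is $0.
Childcare Subsidy: $358,900 meets or exceeds the $282,800 cutoff, so the credit is $0.
Total: $2,690 + $0 + $0 = $2,690.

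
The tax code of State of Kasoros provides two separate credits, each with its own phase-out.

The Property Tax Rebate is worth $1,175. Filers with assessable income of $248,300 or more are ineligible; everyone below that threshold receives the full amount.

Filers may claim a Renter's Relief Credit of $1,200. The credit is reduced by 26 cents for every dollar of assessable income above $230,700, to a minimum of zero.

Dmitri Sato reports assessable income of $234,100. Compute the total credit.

$1,491

Property Tax Rebate: $234,100 is below the $248,300 cutoff, so the full $1,175 applies.
Renter's Relief Credit: 26% of the $3,400 excess over $230,700 is $884; credit = $1,200 − $884 = $316.
Total: $1,175 + $316 = $1,491.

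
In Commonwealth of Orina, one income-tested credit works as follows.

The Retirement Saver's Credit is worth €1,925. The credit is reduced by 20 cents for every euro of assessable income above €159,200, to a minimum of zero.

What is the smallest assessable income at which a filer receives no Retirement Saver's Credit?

The credit falls by 20% of each euro above €159,200, so it reaches zero when the excess is €1,925 / 20% = €9,625: income = €159,200 + €9,625 = €168,825.

€168,825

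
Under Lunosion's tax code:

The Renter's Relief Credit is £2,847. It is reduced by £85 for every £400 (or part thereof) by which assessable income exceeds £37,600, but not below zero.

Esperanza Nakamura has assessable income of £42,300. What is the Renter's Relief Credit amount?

£1,827

Renter's Relief Credit: income exceeds £37,600 by £4,700, which is 12 full-or-partial £400 increments; reduction = 12 × £85 = £1,020, leaving £1,827.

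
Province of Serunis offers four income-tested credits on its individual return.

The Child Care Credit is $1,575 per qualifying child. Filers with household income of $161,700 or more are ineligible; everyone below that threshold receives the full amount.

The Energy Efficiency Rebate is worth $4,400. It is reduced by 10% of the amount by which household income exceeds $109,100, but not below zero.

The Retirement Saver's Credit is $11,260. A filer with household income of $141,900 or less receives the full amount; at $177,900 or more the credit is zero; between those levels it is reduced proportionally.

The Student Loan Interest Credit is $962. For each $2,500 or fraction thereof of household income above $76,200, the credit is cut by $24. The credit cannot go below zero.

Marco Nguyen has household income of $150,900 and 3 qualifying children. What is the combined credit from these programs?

$13,632

Child Care Credit: base = 3 × $1,575 = $4,725. $150,900 is below the $161,700 cutoff, so the full $4,725 applies.
Energy Efficiency Rebate: 10% of the $41,800 excess over $109,100 is $4,180; credit = $4,400 − $4,180 = $220.
Retirement Saver's Credit: $150,900 is $9,000 into a $36,000 phase-out range, leaving 27,000/36,000 of the credit: $11,260 × 27,000/36,000 = $8,445.
Student Loan Interest Credit: income exceeds $76,200 by $74,700, which is 30 full-or-partial $2,500 increments; reduction = 30 × $24 = $720, leaving $242.
Total: $4,725 + $220 + $8,445 + $242 = $13,632.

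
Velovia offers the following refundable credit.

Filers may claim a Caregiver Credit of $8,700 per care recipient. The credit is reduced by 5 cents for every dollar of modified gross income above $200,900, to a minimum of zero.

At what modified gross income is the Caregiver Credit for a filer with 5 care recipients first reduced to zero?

$1,070,900

Full credit = 5 × $8,700 = $43,500.
The credit falls by 5% of each dollar above $200,900, so it reaches zero when the excess is $43,500 / 5% = $870,000: income = $200,900 + $870,000 = $1,070,900.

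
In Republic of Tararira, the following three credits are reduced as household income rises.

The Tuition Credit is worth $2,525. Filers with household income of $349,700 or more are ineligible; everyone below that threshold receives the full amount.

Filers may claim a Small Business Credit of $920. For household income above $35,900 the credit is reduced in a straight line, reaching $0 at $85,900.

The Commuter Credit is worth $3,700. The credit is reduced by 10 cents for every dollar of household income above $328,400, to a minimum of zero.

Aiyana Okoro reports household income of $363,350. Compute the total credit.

Tuition Credit: $363,350 meets or exceeds the $349,700 cutoff, so the credit is $0.
Small Business Credit: $363,350 is at or above $85,900, so the credit is $0.
Commuter Credit: 10% of the $34,950 excess over $328,400 is $3,495; credit = $3,700 − $3,495 = $205.
Total: $0 + $0 + $205 = $205.

$205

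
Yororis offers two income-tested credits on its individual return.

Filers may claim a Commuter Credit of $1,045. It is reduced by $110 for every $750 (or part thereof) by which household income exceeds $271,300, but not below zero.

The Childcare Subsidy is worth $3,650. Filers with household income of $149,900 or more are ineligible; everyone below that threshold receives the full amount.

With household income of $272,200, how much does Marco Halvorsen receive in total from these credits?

$825

Commuter Credit: income exceeds $271,300 by $900, which is 2 full-or-partial $750 increments; reduction = 2 × $110 = $220, leaving $825.
Childcare Subsidy: $272,200 meets or exceeds the $149,900 cutoff, so the credit is $0.
Total: $825 + $0 = $825.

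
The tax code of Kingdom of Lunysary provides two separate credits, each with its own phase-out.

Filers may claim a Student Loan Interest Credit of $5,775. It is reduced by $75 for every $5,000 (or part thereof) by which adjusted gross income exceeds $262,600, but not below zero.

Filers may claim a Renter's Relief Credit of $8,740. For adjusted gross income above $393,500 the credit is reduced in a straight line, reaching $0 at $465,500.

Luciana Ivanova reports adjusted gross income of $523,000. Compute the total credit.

$1,800

Student Loan Interest Credit: income exceeds $262,600 by $260,400, which is 53 full-or-partial $5,000 increments; reduction = 53 × $75 = $3,975, leaving $1,800.
Renter's Relief Credit: $523,000 is at or above $465,500, so the credit is $0.
Total: $1,800 + $0 = $1,800.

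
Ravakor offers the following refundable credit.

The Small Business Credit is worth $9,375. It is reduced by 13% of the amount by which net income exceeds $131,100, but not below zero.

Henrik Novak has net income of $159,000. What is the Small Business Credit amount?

$5,748

Small Business Credit: 13% of the $27,900 excess over $131,100 is $3,627; credit = $9,375 − $3,627 = $5,748.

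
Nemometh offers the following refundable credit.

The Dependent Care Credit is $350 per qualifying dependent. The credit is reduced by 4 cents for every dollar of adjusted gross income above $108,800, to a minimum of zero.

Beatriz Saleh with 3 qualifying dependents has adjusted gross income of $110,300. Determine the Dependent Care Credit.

$990

Dependent Care Credit: base = 3 × $350 = $1,050. 4% of the $1,500 excess over $108,800 is $60; credit = $1,050 − $60 = $990.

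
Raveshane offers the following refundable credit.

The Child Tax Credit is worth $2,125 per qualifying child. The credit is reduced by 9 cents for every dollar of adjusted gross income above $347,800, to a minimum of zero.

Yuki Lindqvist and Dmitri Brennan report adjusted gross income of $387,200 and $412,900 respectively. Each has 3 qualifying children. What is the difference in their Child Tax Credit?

Yuki ($387,200): Child Tax Credit: base = 3 × $2,125 = $6,375. 9% of the $39,400 excess over $347,800 is $3,546; credit = $6,375 − $3,546 = $2,829.
Dmitri ($412,900): Child Tax Credit: base = 3 × $2,125 = $6,375. 9% of the $65,100 excess over $347,800 is $5,859; credit = $6,375 − $5,859 = $516.
Difference: |$2,829 − $516| = $2,313.

$2,313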